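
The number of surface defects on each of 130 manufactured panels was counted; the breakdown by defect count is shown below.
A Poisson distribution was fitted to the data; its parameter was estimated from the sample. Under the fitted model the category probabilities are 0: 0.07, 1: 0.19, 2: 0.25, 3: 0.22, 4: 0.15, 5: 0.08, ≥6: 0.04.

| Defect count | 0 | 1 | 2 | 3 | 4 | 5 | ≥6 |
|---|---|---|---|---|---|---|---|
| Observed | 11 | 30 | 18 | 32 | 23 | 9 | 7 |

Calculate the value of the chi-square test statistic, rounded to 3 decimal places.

9.847

Expected counts E_i = n·p_i: 130×0.07 = 9.1, 130×0.19 = 24.7, 130×0.25 = 32.5, 130×0.22 = 28.6, 130×0.15 = 19.5, 130×0.08 = 10.4, 130×0.04 = 5.2.
0: (11 − 9.1)²/9.1 = 3.61/9.1 = 0.3967
1: (30 − 24.7)²/24.7 = 28.09/24.7 = 1.1372
2: (18 − 32.5)²/32.5 = 210.25/32.5 = 6.4692
3: (32 − 28.6)²/28.6 = 11.56/28.6 = 0.4042
4: (23 − 19.5)²/19.5 = 12.25/19.5 = 0.6282
5: (9 − 10.4)²/10.4 = 1.96/10.4 = 0.1885
≥6: (7 − 5.2)²/5.2 = 3.24/5.2 = 0.6231
Sum = 9.847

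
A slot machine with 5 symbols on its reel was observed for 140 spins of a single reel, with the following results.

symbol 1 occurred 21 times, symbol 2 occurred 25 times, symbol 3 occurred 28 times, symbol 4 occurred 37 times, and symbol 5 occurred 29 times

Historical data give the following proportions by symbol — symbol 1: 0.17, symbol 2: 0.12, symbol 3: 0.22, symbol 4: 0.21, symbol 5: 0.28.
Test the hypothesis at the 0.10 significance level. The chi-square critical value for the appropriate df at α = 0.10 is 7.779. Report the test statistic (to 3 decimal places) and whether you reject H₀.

Expected counts E_i = n·p_i: 140×0.17 = 23.8, 140×0.12 = 16.8, 140×0.22 = 30.8, 140×0.21 = 29.4, 140×0.28 = 39.2.
χ² = (21−23.8)²/23.8 + (25−16.8)²/16.8 + (28−30.8)²/30.8 + (37−29.4)²/29.4 + (29−39.2)²/39.2
   = 0.3294 + 4.0024 + 0.2545 + 1.9646 + 2.6541
Sum = 9.205
df = 4. Since 9.205 > 7.779, we reject H₀.

9.205; reject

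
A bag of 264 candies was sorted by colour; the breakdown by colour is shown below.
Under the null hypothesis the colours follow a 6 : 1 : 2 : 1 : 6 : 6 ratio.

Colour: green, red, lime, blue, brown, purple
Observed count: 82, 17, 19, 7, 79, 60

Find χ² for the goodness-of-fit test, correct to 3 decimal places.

9.278

Ratio total = 22. Expected counts: 264×6/22 = 72, 264×1/22 = 12, 264×2/22 = 24, 264×1/22 = 12, 264×6/22 = 72, 264×6/22 = 72.
cat         O        E   (O−E)²/E
green      82       72     1.3889
red        17       12     2.0833
lime       19       24     1.0417
blue        7       12     2.0833
brown      79       72     0.6806
purple     60       72     2.0000
Sum = 9.278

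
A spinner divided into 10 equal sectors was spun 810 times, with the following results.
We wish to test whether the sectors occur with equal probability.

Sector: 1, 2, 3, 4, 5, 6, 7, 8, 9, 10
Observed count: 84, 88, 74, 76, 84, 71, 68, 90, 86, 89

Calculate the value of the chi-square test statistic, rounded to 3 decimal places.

7.160

Under H₀ each category has probability 1/10, so each expected count is 810/10 = 81.
1: (84 − 81)²/81 = 9/81 = 0.1111
2: (88 − 81)²/81 = 49/81 = 0.6049
3: (74 − 81)²/81 = 49/81 = 0.6049
4: (76 − 81)²/81 = 25/81 = 0.3086
5: (84 − 81)²/81 = 9/81 = 0.1111
6: (71 − 81)²/81 = 100/81 = 1.2346
7: (68 − 81)²/81 = 169/81 = 2.0864
8: (90 − 81)²/81 = 81/81 = 1.0000
9: (86 − 81)²/81 = 25/81 = 0.3086
10: (89 − 81)²/81 = 64/81 = 0.7901
Sum = 7.160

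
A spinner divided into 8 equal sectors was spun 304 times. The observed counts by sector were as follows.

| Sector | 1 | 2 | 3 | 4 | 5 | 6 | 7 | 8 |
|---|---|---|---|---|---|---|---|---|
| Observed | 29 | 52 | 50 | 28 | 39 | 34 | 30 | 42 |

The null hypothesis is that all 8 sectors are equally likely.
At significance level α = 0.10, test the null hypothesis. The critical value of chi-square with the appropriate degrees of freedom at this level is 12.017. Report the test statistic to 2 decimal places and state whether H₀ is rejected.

16.26; reject

Under H₀ each category has probability 1/8, so each expected count is 304/8 = 38.
cat         O        E   (O−E)²/E
1          29       38      2.132
2          52       38      5.158
3          50       38      3.789
4          28       38      2.632
5          39       38      0.026
6          34       38      0.421
7          30       38      1.684
8          42       38      0.421
Sum = 16.26
df = 7. Since 16.26 > 12.017, we reject H₀.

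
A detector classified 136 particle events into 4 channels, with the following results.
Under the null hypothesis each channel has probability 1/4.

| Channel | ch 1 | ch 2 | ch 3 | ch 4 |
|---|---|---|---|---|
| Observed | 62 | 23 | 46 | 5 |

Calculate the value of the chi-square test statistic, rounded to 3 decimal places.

Under H₀ each category has probability 1/4, so each expected count is 136/4 = 34.
ch 1: (62 − 34)²/34 = 784/34 = 23.0588
ch 2: (23 − 34)²/34 = 121/34 = 3.5588
ch 3: (46 − 34)²/34 = 144/34 = 4.2353
ch 4: (5 − 34)²/34 = 841/34 = 24.7353
Sum = 55.588

55.588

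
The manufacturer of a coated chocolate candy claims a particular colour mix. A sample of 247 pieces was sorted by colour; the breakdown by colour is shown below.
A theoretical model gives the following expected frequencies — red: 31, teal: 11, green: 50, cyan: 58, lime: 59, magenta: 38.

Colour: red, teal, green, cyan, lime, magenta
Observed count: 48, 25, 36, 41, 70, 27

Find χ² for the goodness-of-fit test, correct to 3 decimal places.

41.279

red: (48 − 31)²/31 = 289/31 = 9.3226
teal: (25 − 11)²/11 = 196/11 = 17.8182
green: (36 − 50)²/50 = 196/50 = 3.9200
cyan: (41 − 58)²/58 = 289/58 = 4.9828
lime: (70 − 59)²/59 = 121/59 = 2.0508
magenta: (27 − 38)²/38 = 121/38 = 3.1842
Sum = 41.279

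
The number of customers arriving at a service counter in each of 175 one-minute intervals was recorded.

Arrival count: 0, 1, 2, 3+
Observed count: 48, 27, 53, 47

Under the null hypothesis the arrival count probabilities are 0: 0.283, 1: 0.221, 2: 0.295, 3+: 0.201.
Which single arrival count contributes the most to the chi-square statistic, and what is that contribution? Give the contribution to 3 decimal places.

3+, 3.975

Expected counts E_i = n·p_i: 175×0.283 = 49.525, 175×0.221 = 38.675, 175×0.295 = 51.625, 175×0.201 = 35.175.
cat         O        E   (O−E)²/E
0          48   49.525     0.0470
1          27   38.675     3.5244
2          53   51.625     0.0366
3+         47   35.175     3.9753
The largest term is for 3+: 3.975.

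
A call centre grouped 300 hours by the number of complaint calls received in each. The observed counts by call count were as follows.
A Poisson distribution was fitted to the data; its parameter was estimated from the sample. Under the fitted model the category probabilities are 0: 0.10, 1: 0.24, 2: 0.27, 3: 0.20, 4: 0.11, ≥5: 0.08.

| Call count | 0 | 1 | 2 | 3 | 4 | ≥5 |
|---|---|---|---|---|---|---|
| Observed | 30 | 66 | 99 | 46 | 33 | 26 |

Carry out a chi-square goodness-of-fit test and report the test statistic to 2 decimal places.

Expected counts E_i = n·p_i: 300×0.10 = 30, 300×0.24 = 72, 300×0.27 = 81, 300×0.20 = 60, 300×0.11 = 33, 300×0.08 = 24.
χ² = (30−30)²/30 + (66−72)²/72 + (99−81)²/81 + (46−60)²/60 + (33−33)²/33 + (26−24)²/24
   = 0.000 + 0.500 + 4.000 + 3.267 + 0.000 + 0.167
Sum = 7.93

7.93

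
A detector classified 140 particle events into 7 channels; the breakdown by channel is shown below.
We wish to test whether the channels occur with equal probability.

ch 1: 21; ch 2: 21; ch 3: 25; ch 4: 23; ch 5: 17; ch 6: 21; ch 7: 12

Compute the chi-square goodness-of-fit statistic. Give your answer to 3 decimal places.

5.500

Expected count for each of the 7 categories: 140/7 = 20.
ch 1: (21 − 20)²/20 = 1/20 = 0.0500
ch 2: (21 − 20)²/20 = 1/20 = 0.0500
ch 3: (25 − 20)²/20 = 25/20 = 1.2500
ch 4: (23 − 20)²/20 = 9/20 = 0.4500
ch 5: (17 − 20)²/20 = 9/20 = 0.4500
ch 6: (21 − 20)²/20 = 1/20 = 0.0500
ch 7: (12 − 20)²/20 = 64/20 = 3.2000
Sum = 5.500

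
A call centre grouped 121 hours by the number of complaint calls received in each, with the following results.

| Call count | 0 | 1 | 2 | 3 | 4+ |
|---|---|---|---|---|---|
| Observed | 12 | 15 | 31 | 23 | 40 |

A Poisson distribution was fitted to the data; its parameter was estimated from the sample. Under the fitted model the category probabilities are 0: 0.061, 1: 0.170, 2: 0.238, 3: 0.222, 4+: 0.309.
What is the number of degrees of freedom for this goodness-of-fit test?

There are k = 5 categories and 1 parameter estimated from the data, so df = 5 − 1 − 1 = 3.

3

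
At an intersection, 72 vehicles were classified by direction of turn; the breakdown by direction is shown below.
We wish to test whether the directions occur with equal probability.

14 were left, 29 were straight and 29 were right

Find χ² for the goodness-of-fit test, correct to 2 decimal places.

6.25

Under H₀ each category has probability 1/3, so each expected count is 72/3 = 24.
cat           O        E   (O−E)²/E
left         14       24      4.167
straight     29       24      1.042
right        29       24      1.042
Sum = 6.25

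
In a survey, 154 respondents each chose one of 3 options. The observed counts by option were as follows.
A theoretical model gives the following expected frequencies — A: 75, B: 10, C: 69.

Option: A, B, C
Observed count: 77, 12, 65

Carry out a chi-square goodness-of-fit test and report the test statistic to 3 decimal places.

0.685

cat         O        E   (O−E)²/E
A          77       75     0.0533
B          12       10     0.4000
C          65       69     0.2319
Sum = 0.685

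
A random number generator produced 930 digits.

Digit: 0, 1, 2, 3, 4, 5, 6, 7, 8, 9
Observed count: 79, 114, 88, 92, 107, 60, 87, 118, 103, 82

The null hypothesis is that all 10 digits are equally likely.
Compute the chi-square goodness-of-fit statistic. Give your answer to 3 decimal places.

Expected count for each of the 10 categories: 930/10 = 93.
cat         O        E   (O−E)²/E
0          79       93     2.1075
1         114       93     4.7419
2          88       93     0.2688
3          92       93     0.0108
4         107       93     2.1075
5          60       93    11.7097
6          87       93     0.3871
7         118       93     6.7204
8         103       93     1.0753
9          82       93     1.3011
Sum = 30.430

30.430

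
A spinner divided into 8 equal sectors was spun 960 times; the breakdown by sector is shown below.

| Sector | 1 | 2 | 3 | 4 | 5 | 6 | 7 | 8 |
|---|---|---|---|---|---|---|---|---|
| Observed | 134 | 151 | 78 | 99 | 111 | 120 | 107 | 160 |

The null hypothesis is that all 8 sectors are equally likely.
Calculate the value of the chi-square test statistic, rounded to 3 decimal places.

43.433

Expected count for each of the 8 categories: 960/8 = 120.
cat         O        E   (O−E)²/E
1         134      120     1.6333
2         151      120     8.0083
3          78      120    14.7000
4          99      120     3.6750
5         111      120     0.6750
6         120      120     0.0000
7         107      120     1.4083
8         160      120    13.3333
Sum = 43.433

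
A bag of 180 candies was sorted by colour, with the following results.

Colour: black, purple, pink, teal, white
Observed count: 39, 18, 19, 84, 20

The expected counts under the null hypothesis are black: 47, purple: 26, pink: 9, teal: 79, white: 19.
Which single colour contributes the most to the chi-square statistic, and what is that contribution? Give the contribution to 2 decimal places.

pink, 11.11

black: (39 − 47)²/47 = 64/47 = 1.362
purple: (18 − 26)²/26 = 64/26 = 2.462
pink: (19 − 9)²/9 = 100/9 = 11.111
teal: (84 − 79)²/79 = 25/79 = 0.316
white: (20 − 19)²/19 = 1/19 = 0.053
The largest term is for pink: 11.11.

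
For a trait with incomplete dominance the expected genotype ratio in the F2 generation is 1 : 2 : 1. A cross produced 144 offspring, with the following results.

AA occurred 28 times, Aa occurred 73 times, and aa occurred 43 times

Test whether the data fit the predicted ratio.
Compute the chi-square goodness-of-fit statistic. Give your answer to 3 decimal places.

Ratio total = 4. Expected counts: 144×1/4 = 36, 144×2/4 = 72, 144×1/4 = 36.
χ² = (28−36)²/36 + (73−72)²/72 + (43−36)²/36
   = 1.7778 + 0.0139 + 1.3611
Sum = 3.153

3.153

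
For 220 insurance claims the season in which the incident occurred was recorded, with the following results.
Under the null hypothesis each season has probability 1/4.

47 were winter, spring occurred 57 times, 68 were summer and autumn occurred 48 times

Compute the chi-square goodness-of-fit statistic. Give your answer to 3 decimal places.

Under H₀ each category has probability 1/4, so each expected count is 220/4 = 55.
cat         O        E   (O−E)²/E
winter     47       55     1.1636
spring     57       55     0.0727
summer     68       55     3.0727
autumn     48       55     0.8909
Sum = 5.200

5.200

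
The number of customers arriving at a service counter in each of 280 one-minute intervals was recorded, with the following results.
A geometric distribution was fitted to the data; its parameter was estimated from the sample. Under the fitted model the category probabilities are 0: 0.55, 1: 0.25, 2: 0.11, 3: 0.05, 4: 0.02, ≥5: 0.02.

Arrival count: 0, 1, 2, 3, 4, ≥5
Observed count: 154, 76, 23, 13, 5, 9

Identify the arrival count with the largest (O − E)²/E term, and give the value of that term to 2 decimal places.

≥5, 2.06

Expected counts E_i = n·p_i: 280×0.55 = 154, 280×0.25 = 70, 280×0.11 = 30.8, 280×0.05 = 14, 280×0.02 = 5.6, 280×0.02 = 5.6.
χ² = (154−154)²/154 + (76−70)²/70 + (23−30.8)²/30.8 + (13−14)²/14 + (5−5.6)²/5.6 + (9−5.6)²/5.6
   = 0.000 + 0.514 + 1.975 + 0.071 + 0.064 + 2.064
The largest term is for ≥5: 2.06.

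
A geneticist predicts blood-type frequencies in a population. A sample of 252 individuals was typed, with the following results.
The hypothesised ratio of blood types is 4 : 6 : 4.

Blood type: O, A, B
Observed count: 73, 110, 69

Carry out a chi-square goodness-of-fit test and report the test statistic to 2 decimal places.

0.18

Ratio total = 14. Expected counts: 252×4/14 = 72, 252×6/14 = 108, 252×4/14 = 72.
O: (73 − 72)²/72 = 1/72 = 0.014
A: (110 − 108)²/108 = 4/108 = 0.037
B: (69 − 72)²/72 = 9/72 = 0.125
Sum = 0.18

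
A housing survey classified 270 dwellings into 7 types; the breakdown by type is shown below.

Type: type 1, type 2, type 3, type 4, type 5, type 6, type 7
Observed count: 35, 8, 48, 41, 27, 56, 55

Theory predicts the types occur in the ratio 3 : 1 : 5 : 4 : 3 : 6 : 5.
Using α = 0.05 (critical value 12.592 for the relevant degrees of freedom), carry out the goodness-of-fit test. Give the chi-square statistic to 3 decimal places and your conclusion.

2.405; do not reject

Ratio total = 27. Expected counts: 270×3/27 = 30, 270×1/27 = 10, 270×5/27 = 50, 270×4/27 = 40, 270×3/27 = 30, 270×6/27 = 60, 270×5/27 = 50.
χ² = (35−30)²/30 + (8−10)²/10 + (48−50)²/50 + (41−40)²/40 + (27−30)²/30 + (56−60)²/60 + (55−50)²/50
   = 0.8333 + 0.4000 + 0.0800 + 0.0250 + 0.3000 + 0.2667 + 0.5000
Sum = 2.405
df = 6. Since 2.405 < 12.592, we do not reject H₀.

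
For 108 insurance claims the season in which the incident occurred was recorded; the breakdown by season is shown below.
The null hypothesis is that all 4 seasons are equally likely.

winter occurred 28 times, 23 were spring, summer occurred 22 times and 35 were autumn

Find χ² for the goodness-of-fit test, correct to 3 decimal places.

Expected count for each of the 4 categories: 108/4 = 27.
cat         O        E   (O−E)²/E
winter     28       27     0.0370
spring     23       27     0.5926
summer     22       27     0.9259
autumn     35       27     2.3704
Sum = 3.926

3.926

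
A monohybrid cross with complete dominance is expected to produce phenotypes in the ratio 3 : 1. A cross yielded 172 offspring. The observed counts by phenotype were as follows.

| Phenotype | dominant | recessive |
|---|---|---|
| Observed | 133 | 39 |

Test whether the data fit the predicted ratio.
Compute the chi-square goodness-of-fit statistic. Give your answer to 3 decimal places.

0.496

Ratio total = 4. Expected counts: 172×3/4 = 129, 172×1/4 = 43.
χ² = (133−129)²/129 + (39−43)²/43
   = 0.1240 + 0.3721
Sum = 0.496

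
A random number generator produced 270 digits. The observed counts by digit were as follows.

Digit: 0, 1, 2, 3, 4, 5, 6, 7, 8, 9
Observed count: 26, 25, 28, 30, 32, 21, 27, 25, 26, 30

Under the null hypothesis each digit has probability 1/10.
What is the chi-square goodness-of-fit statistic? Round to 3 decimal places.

Under H₀ each category has probability 1/10, so each expected count is 270/10 = 27.
cat         O        E   (O−E)²/E
0          26       27     0.0370
1          25       27     0.1481
2          28       27     0.0370
3          30       27     0.3333
4          32       27     0.9259
5          21       27     1.3333
6          27       27     0.0000
7          25       27     0.1481
8          26       27     0.0370
9          30       27     0.3333
Sum = 3.333

3.333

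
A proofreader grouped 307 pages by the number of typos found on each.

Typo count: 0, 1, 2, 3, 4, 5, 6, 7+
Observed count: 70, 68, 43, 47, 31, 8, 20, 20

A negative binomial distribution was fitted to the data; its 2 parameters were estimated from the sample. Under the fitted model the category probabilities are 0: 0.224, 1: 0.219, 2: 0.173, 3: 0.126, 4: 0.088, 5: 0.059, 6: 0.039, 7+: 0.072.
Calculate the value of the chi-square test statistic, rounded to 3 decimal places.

Expected counts E_i = n·p_i: 307×0.224 = 68.768, 307×0.219 = 67.233, 307×0.173 = 53.111, 307×0.126 = 38.682, 307×0.088 = 27.016, 307×0.059 = 18.113, 307×0.039 = 11.973, 307×0.072 = 22.104.
0: (70 − 68.768)²/68.768 = 1.517824/68.768 = 0.0221
1: (68 − 67.233)²/67.233 = 0.588289/67.233 = 0.0088
2: (43 − 53.111)²/53.111 = 102.232321/53.111 = 1.9249
3: (47 − 38.682)²/38.682 = 69.189124/38.682 = 1.7887
4: (31 − 27.016)²/27.016 = 15.872256/27.016 = 0.5875
5: (8 − 18.113)²/18.113 = 102.272769/18.113 = 5.6464
6: (20 − 11.973)²/11.973 = 64.432729/11.973 = 5.3815
7+: (20 − 22.104)²/22.104 = 4.426816/22.104 = 0.2003
Sum = 15.560

15.560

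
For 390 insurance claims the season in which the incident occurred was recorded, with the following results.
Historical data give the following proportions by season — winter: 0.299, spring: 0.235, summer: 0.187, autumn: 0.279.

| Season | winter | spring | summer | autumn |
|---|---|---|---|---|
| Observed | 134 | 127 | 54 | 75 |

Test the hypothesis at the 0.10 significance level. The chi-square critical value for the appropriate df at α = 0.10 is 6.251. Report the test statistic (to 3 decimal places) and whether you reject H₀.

Expected counts E_i = n·p_i: 390×0.299 = 116.61, 390×0.235 = 91.65, 390×0.187 = 72.93, 390×0.279 = 108.81.
χ² = (134−116.61)²/116.61 + (127−91.65)²/91.65 + (54−72.93)²/72.93 + (75−108.81)²/108.81
   = 2.5934 + 13.6347 + 4.9135 + 10.5056
Sum = 31.647
df = 3. Since 31.647 > 6.251, we reject H₀.

31.647; reject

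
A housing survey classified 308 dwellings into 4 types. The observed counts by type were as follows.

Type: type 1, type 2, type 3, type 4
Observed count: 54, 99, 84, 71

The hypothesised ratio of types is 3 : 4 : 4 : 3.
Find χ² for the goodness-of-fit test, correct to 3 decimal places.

4.117

Ratio total = 14. Expected counts: 308×3/14 = 66, 308×4/14 = 88, 308×4/14 = 88, 308×3/14 = 66.
type 1: (54 − 66)²/66 = 144/66 = 2.1818
type 2: (99 − 88)²/88 = 121/88 = 1.3750
type 3: (84 − 88)²/88 = 16/88 = 0.1818
type 4: (71 − 66)²/66 = 25/66 = 0.3788
Sum = 4.117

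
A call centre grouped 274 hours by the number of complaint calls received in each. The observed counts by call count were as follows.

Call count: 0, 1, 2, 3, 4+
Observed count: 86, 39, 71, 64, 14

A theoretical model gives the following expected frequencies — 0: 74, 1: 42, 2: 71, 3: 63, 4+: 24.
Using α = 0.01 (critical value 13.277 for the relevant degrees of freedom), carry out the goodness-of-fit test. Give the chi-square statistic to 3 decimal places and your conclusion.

χ² = (86−74)²/74 + (39−42)²/42 + (71−71)²/71 + (64−63)²/63 + (14−24)²/24
   = 1.9459 + 0.2143 + 0.0000 + 0.0159 + 4.1667
Sum = 6.343
df = 4. Since 6.343 < 13.277, we do not reject H₀.

6.343; do not reject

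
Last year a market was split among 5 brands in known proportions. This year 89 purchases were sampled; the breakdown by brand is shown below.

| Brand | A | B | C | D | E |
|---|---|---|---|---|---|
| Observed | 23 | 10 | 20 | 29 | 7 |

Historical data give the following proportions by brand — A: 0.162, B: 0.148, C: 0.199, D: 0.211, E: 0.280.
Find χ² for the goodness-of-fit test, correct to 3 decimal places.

Expected counts E_i = n·p_i: 89×0.162 = 14.418, 89×0.148 = 13.172, 89×0.199 = 17.711, 89×0.211 = 18.779, 89×0.280 = 24.92.
cat         O        E   (O−E)²/E
A          23   14.418     5.1082
B          10   13.172     0.7639
C          20   17.711     0.2958
D          29   18.779     5.5631
E           7    24.92    12.8863
Sum = 24.617

24.617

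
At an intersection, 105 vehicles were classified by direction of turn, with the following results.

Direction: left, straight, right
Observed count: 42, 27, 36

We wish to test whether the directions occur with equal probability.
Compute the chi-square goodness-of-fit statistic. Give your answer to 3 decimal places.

3.257

Expected count for each of the 3 categories: 105/3 = 35.
left: (42 − 35)²/35 = 49/35 = 1.4000
straight: (27 − 35)²/35 = 64/35 = 1.8286
right: (36 − 35)²/35 = 1/35 = 0.0286
Sum = 3.257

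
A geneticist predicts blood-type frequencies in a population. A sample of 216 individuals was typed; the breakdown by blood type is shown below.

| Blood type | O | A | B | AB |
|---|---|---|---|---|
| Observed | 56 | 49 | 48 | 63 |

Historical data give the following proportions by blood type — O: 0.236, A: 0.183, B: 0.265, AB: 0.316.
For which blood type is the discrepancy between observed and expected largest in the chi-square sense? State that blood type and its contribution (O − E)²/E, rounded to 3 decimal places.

Expected counts E_i = n·p_i: 216×0.236 = 50.976, 216×0.183 = 39.528, 216×0.265 = 57.24, 216×0.316 = 68.256.
cat         O        E   (O−E)²/E
O          56   50.976     0.4951
A          49   39.528     2.2698
B          48    57.24     1.4916
AB         63   68.256     0.4047
The largest term is for A: 2.270.

A, 2.270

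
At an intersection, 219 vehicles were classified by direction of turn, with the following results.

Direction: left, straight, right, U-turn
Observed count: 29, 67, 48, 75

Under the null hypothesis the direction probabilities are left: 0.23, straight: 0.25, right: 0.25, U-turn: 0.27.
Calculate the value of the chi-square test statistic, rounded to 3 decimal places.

16.899

Expected counts E_i = n·p_i: 219×0.23 = 50.37, 219×0.25 = 54.75, 219×0.25 = 54.75, 219×0.27 = 59.13.
left: (29 − 50.37)²/50.37 = 456.6769/50.37 = 9.0664
straight: (67 − 54.75)²/54.75 = 150.0625/54.75 = 2.7409
right: (48 − 54.75)²/54.75 = 45.5625/54.75 = 0.8322
U-turn: (75 − 59.13)²/59.13 = 251.8569/59.13 = 4.2594
Sum = 16.899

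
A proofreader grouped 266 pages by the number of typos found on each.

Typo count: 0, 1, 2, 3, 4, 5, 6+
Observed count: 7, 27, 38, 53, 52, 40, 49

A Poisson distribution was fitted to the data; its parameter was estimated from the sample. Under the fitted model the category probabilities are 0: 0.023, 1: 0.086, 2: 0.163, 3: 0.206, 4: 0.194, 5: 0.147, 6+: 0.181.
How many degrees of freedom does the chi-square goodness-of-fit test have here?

5

There are k = 7 categories and 1 parameter estimated from the data, so df = 7 − 1 − 1 = 5.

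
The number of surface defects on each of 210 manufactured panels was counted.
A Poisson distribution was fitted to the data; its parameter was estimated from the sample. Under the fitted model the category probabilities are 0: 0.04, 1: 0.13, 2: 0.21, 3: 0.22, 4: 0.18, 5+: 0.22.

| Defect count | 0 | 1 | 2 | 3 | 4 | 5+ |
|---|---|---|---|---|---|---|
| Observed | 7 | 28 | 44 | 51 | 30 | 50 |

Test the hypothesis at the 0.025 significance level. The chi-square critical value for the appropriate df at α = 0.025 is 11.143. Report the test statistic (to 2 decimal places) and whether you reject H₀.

2.67; do not reject

Expected counts E_i = n·p_i: 210×0.04 = 8.4, 210×0.13 = 27.3, 210×0.21 = 44.1, 210×0.22 = 46.2, 210×0.18 = 37.8, 210×0.22 = 46.2.
χ² = (7−8.4)²/8.4 + (28−27.3)²/27.3 + (44−44.1)²/44.1 + (51−46.2)²/46.2 + (30−37.8)²/37.8 + (50−46.2)²/46.2
   = 0.233 + 0.018 + 0.000 + 0.499 + 1.610 + 0.313
Sum = 2.67
df = 4. Since 2.67 < 11.143, we do not reject H₀.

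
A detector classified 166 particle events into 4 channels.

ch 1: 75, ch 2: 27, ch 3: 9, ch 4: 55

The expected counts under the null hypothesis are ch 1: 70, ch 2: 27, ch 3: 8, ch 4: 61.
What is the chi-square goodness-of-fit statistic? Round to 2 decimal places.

1.07

ch 1: (75 − 70)²/70 = 25/70 = 0.357
ch 2: (27 − 27)²/27 = 0/27 = 0.000
ch 3: (9 − 8)²/8 = 1/8 = 0.125
ch 4: (55 − 61)²/61 = 36/61 = 0.590
Sum = 1.07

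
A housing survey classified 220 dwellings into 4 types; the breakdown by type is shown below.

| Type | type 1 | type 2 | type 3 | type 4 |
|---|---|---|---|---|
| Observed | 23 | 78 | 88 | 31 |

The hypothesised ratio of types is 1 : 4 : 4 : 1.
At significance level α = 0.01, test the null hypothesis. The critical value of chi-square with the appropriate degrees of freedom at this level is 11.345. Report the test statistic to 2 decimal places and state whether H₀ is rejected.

4.86; do not reject

Ratio total = 10. Expected counts: 220×1/10 = 22, 220×4/10 = 88, 220×4/10 = 88, 220×1/10 = 22.
cat         O        E   (O−E)²/E
type 1     23       22      0.045
type 2     78       88      1.136
type 3     88       88      0.000
type 4     31       22      3.682
Sum = 4.86
df = 3. Since 4.86 < 11.345, we do not reject H₀.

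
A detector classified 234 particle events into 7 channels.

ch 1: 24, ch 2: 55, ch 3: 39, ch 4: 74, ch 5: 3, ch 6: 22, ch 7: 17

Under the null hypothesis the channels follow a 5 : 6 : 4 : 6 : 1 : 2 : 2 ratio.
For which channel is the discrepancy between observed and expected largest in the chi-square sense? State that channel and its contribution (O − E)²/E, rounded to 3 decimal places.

Ratio total = 26. Expected counts: 234×5/26 = 45, 234×6/26 = 54, 234×4/26 = 36, 234×6/26 = 54, 234×1/26 = 9, 234×2/26 = 18, 234×2/26 = 18.
cat         O        E   (O−E)²/E
ch 1       24       45     9.8000
ch 2       55       54     0.0185
ch 3       39       36     0.2500
ch 4       74       54     7.4074
ch 5        3        9     4.0000
ch 6       22       18     0.8889
ch 7       17       18     0.0556
The largest term is for ch 1: 9.800.

ch 1, 9.800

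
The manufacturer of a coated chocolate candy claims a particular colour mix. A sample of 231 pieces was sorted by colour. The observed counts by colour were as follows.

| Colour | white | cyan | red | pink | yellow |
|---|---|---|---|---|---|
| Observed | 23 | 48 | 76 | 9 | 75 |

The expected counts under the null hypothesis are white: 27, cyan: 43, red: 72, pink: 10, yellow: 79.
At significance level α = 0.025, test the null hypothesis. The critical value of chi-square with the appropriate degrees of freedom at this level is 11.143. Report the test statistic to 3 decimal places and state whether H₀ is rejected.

white: (23 − 27)²/27 = 16/27 = 0.5926
cyan: (48 − 43)²/43 = 25/43 = 0.5814
red: (76 − 72)²/72 = 16/72 = 0.2222
pink: (9 − 10)²/10 = 1/10 = 0.1000
yellow: (75 − 79)²/79 = 16/79 = 0.2025
Sum = 1.699
df = 4. Since 1.699 < 11.143, we do not reject H₀.

1.699; do not reject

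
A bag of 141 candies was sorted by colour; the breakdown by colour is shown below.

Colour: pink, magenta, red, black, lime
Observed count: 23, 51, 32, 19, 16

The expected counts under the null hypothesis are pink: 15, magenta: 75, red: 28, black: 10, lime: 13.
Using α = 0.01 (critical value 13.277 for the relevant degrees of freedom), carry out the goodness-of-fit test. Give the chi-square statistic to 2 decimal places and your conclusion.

21.31; reject

pink: (23 − 15)²/15 = 64/15 = 4.267
magenta: (51 − 75)²/75 = 576/75 = 7.680
red: (32 − 28)²/28 = 16/28 = 0.571
black: (19 − 10)²/10 = 81/10 = 8.100
lime: (16 − 13)²/13 = 9/13 = 0.692
Sum = 21.31
df = 4. Since 21.31 > 13.277, we reject H₀.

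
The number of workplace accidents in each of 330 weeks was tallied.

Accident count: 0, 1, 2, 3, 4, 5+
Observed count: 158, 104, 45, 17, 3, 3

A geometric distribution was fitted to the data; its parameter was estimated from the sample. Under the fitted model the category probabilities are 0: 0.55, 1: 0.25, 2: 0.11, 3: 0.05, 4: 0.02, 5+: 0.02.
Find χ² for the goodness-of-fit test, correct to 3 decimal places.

14.673

Expected counts E_i = n·p_i: 330×0.55 = 181.5, 330×0.25 = 82.5, 330×0.11 = 36.3, 330×0.05 = 16.5, 330×0.02 = 6.6, 330×0.02 = 6.6.
0: (158 − 181.5)²/181.5 = 552.25/181.5 = 3.0427
1: (104 − 82.5)²/82.5 = 462.25/82.5 = 5.6030
2: (45 − 36.3)²/36.3 = 75.69/36.3 = 2.0851
3: (17 − 16.5)²/16.5 = 0.25/16.5 = 0.0152
4: (3 − 6.6)²/6.6 = 12.96/6.6 = 1.9636
5+: (3 − 6.6)²/6.6 = 12.96/6.6 = 1.9636
Sum = 14.673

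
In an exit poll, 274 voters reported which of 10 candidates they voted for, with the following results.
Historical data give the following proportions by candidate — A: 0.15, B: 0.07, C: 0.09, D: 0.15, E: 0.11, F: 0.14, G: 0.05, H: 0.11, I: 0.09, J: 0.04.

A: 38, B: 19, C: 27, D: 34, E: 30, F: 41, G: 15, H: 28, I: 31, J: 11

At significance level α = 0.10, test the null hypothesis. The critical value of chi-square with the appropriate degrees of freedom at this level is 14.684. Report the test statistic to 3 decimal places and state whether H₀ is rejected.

3.772; do not reject

Expected counts E_i = n·p_i: 274×0.15 = 41.1, 274×0.07 = 19.18, 274×0.09 = 24.66, 274×0.15 = 41.1, 274×0.11 = 30.14, 274×0.14 = 38.36, 274×0.05 = 13.7, 274×0.11 = 30.14, 274×0.09 = 24.66, 274×0.04 = 10.96.
χ² = (38−41.1)²/41.1 + (19−19.18)²/19.18 + (27−24.66)²/24.66 + (34−41.1)²/41.1 + (30−30.14)²/30.14 + (41−38.36)²/38.36 + (15−13.7)²/13.7 + (28−30.14)²/30.14 + (31−24.66)²/24.66 + (11−10.96)²/10.96
   = 0.2338 + 0.0017 + 0.2220 + 1.2265 + 0.0007 + 0.1817 + 0.1234 + 0.1519 + 1.6300 + 0.0001
Sum = 3.772
df = 9. Since 3.772 < 14.684, we do not reject H₀.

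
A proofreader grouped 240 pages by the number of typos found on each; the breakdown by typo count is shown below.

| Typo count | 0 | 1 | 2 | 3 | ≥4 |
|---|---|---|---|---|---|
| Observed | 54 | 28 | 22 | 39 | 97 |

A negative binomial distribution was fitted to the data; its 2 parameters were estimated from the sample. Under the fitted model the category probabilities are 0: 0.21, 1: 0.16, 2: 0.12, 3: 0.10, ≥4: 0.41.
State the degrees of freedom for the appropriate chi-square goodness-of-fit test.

There are k = 5 categories and 2 parameters estimated from the data, so df = 5 − 1 − 2 = 2.

2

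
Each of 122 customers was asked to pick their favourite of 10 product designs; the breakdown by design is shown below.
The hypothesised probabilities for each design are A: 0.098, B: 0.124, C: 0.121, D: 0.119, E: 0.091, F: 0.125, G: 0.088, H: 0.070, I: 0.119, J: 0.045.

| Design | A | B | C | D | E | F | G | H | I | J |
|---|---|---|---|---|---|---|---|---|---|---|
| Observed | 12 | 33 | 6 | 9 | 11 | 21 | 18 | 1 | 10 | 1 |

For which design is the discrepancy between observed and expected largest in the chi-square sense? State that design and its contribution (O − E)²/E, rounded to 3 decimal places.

B, 21.114

Expected counts E_i = n·p_i: 122×0.098 = 11.956, 122×0.124 = 15.128, 122×0.121 = 14.762, 122×0.119 = 14.518, 122×0.091 = 11.102, 122×0.125 = 15.25, 122×0.088 = 10.736, 122×0.070 = 8.54, 122×0.119 = 14.518, 122×0.045 = 5.49.
cat         O        E   (O−E)²/E
A          12   11.956     0.0002
B          33   15.128    21.1137
C           6   14.762     5.2007
D           9   14.518     2.0973
E          11   11.102     0.0009
F          21    15.25     2.1680
G          18   10.736     4.9148
H           1     8.54     6.6571
I          10   14.518     1.4060
J           1     5.49     3.6721
The largest term is for B: 21.114.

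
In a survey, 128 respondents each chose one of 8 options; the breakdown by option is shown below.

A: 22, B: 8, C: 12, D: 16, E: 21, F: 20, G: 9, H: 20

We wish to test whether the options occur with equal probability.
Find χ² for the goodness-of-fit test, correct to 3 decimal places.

13.875

Under H₀ each category has probability 1/8, so each expected count is 128/8 = 16.
A: (22 − 16)²/16 = 36/16 = 2.2500
B: (8 − 16)²/16 = 64/16 = 4.0000
C: (12 − 16)²/16 = 16/16 = 1.0000
D: (16 − 16)²/16 = 0/16 = 0.0000
E: (21 − 16)²/16 = 25/16 = 1.5625
F: (20 − 16)²/16 = 16/16 = 1.0000
G: (9 − 16)²/16 = 49/16 = 3.0625
H: (20 − 16)²/16 = 16/16 = 1.0000
Sum = 13.875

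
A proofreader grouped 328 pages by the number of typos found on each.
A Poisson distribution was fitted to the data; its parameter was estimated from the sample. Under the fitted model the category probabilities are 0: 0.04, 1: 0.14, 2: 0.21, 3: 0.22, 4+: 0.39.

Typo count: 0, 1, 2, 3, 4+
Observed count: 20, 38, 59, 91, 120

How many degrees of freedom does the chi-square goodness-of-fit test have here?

There are k = 5 categories and 1 parameter estimated from the data, so df = 5 − 1 − 1 = 3.

3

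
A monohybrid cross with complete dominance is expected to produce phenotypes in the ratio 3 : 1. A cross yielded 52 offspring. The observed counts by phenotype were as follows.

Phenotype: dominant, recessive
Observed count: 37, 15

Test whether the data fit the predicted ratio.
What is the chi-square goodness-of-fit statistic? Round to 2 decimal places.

0.41

Ratio total = 4. Expected counts: 52×3/4 = 39, 52×1/4 = 13.
dominant: (37 − 39)²/39 = 4/39 = 0.103
recessive: (15 − 13)²/13 = 4/13 = 0.308
Sum = 0.41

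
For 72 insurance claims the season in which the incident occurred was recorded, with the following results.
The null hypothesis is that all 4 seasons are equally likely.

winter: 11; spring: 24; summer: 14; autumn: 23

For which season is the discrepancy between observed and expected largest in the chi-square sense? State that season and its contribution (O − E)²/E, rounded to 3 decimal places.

Under H₀ each category has probability 1/4, so each expected count is 72/4 = 18.
χ² = (11−18)²/18 + (24−18)²/18 + (14−18)²/18 + (23−18)²/18
   = 2.7222 + 2.0000 + 0.8889 + 1.3889
The largest term is for winter: 2.722.

winter, 2.722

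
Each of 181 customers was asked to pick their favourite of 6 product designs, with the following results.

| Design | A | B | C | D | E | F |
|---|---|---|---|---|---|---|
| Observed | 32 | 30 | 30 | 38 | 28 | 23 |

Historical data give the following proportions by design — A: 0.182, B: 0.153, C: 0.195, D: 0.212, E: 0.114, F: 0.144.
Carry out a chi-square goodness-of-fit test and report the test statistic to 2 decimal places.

Expected counts E_i = n·p_i: 181×0.182 = 32.942, 181×0.153 = 27.693, 181×0.195 = 35.295, 181×0.212 = 38.372, 181×0.114 = 20.634, 181×0.144 = 26.064.
A: (32 − 32.942)²/32.942 = 0.887364/32.942 = 0.027
B: (30 − 27.693)²/27.693 = 5.322249/27.693 = 0.192
C: (30 − 35.295)²/35.295 = 28.037025/35.295 = 0.794
D: (38 − 38.372)²/38.372 = 0.138384/38.372 = 0.004
E: (28 − 20.634)²/20.634 = 54.257956/20.634 = 2.630
F: (23 − 26.064)²/26.064 = 9.388096/26.064 = 0.360
Sum = 4.01

4.01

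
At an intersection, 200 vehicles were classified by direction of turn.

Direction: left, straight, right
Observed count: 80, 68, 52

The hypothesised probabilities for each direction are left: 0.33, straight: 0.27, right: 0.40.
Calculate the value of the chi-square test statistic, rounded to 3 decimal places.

16.399

Expected counts E_i = n·p_i: 200×0.33 = 66, 200×0.27 = 54, 200×0.40 = 80.
χ² = (80−66)²/66 + (68−54)²/54 + (52−80)²/80
   = 2.9697 + 3.6296 + 9.8000
Sum = 16.399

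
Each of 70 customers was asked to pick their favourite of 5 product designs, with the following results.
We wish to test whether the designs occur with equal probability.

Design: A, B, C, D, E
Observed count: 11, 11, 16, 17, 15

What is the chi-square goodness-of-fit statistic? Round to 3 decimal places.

Expected count for each of the 5 categories: 70/5 = 14.
A: (11 − 14)²/14 = 9/14 = 0.6429
B: (11 − 14)²/14 = 9/14 = 0.6429
C: (16 − 14)²/14 = 4/14 = 0.2857
D: (17 − 14)²/14 = 9/14 = 0.6429
E: (15 − 14)²/14 = 1/14 = 0.0714
Sum = 2.286

2.286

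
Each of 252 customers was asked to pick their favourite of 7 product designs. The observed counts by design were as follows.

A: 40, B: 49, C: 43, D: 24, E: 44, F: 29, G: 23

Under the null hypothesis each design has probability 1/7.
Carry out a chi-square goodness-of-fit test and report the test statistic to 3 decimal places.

18.333

Expected count for each of the 7 categories: 252/7 = 36.
cat         O        E   (O−E)²/E
A          40       36     0.4444
B          49       36     4.6944
C          43       36     1.3611
D          24       36     4.0000
E          44       36     1.7778
F          29       36     1.3611
G          23       36     4.6944
Sum = 18.333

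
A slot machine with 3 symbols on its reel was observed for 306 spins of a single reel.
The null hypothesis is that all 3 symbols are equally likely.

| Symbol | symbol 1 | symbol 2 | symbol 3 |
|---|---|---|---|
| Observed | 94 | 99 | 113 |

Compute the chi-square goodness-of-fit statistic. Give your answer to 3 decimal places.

1.902

Expected count for each of the 3 categories: 306/3 = 102.
χ² = (94−102)²/102 + (99−102)²/102 + (113−102)²/102
   = 0.6275 + 0.0882 + 1.1863
Sum = 1.902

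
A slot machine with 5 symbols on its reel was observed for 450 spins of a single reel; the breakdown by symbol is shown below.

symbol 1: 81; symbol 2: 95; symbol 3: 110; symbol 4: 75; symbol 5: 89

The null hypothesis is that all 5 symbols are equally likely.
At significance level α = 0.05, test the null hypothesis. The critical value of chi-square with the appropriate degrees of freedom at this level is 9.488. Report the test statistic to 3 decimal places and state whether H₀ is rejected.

Under H₀ each category has probability 1/5, so each expected count is 450/5 = 90.
χ² = (81−90)²/90 + (95−90)²/90 + (110−90)²/90 + (75−90)²/90 + (89−90)²/90
   = 0.9000 + 0.2778 + 4.4444 + 2.5000 + 0.0111
Sum = 8.133
df = 4. Since 8.133 < 9.488, we do not reject H₀.

8.133; do not reject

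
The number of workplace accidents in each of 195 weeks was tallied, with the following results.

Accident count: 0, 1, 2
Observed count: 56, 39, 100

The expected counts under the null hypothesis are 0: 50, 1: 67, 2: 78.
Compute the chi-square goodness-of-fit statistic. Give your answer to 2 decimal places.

18.63

χ² = (56−50)²/50 + (39−67)²/67 + (100−78)²/78
   = 0.720 + 11.701 + 6.205
Sum = 18.63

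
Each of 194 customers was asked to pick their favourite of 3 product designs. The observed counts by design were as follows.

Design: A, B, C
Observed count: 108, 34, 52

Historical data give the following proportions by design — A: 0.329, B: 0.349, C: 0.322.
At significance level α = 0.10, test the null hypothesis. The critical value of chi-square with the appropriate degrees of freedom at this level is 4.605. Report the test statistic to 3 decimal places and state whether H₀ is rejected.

Expected counts E_i = n·p_i: 194×0.329 = 63.826, 194×0.349 = 67.706, 194×0.322 = 62.468.
A: (108 − 63.826)²/63.826 = 1951.342276/63.826 = 30.5728
B: (34 − 67.706)²/67.706 = 1136.094436/67.706 = 16.7798
C: (52 − 62.468)²/62.468 = 109.579024/62.468 = 1.7542
Sum = 49.107
df = 2. Since 49.107 > 4.605, we reject H₀.

49.107; reject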